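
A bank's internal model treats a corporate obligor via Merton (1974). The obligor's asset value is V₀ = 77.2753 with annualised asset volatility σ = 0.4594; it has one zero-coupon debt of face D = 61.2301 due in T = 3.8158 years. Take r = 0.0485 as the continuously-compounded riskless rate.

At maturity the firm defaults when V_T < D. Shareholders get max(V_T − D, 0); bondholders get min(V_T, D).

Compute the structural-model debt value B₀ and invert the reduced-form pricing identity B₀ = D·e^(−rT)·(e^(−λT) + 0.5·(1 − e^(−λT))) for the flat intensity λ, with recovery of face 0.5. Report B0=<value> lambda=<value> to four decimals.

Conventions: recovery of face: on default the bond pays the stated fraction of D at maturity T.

Equity is a call on the firm's assets struck at D = 61.2301:
d₁ = [ln(V₀/D) + (r + σ²/2)T] / (σ√T)
   = [ln(77.2753/61.2301) + (0.0485 + 0.5·0.4594²)·3.8158] / (0.4594·√3.8158)
   = [0.232735 + 0.587725] / 0.897395 = 0.914269
d₂ = d₁ − σ√T = 0.914269 − 0.897395 = 0.016874
N(d₁) = 0.819712,  N(d₂) = 0.506731,  e^(−rT) = 0.831049
E₀ = V₀·N(d₁) − D·e^(−rT)·N(d₂)
   = 77.2753·0.819712 − 61.2301·0.831049·0.506731 = 37.558373
B₀ = V₀ − E₀ = 77.2753 − 37.558373 = 39.716927
e^(−λT) = (B₀·e^(rT)/D − 0.5)/(1 − 0.5) = (39.7169·1.203298/61.2301 − 0.5)/0.5 = 0.56103860
λ = −ln(0.56103860)/3.8158 = 0.151466

B0=39.7169 lambda=0.1515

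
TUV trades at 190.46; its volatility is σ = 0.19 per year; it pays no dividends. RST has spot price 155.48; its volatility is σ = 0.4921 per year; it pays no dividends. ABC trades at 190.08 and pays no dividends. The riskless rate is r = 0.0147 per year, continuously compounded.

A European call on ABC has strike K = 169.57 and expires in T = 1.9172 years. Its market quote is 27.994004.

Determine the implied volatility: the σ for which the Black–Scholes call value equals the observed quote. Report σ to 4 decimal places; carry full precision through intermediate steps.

At σ = 0.1137 the Black–Scholes value reproduces the quote:
σ√T = 0.1137·√1.9172 = 0.157432
d₁ = (ln(S/K) + (r+σ²/2)T) / (σ√T) = (ln(190.08/169.57) + (0.0147+0.1137²/2)·1.9172) / 0.157432 = (0.114179 + 0.040575) / 0.157432 = 0.982990
d₂ = d₁ − σ√T = 0.982990 − 0.157432 = 0.825558
e^{−rT} = 0.972211
N(d₁) = 0.837194,  N(d₂) = 0.795473
V = S·N(d₁) − K·e^{−rT}·N(d₂) = 159.133814 − 131.139810 = 27.994004 (equal to the quote); since ∂V/∂σ > 0 for all σ, the implied volatility is unique

sigma = 0.1137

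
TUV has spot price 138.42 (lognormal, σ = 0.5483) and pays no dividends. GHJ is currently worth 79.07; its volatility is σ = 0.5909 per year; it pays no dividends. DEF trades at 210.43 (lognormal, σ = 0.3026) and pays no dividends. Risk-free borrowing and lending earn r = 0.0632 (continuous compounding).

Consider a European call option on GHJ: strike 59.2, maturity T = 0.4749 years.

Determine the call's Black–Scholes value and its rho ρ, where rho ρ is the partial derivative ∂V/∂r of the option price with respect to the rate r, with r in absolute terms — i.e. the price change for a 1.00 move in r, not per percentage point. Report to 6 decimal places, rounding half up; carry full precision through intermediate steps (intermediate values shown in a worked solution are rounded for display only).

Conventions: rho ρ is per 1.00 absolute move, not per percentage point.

price = 24.970092
ρ = 19.625116

σ√T = 0.5909·√0.4749 = 0.407207
d₁ = (ln(S/K) + (r+σ²/2)T) / (σ√T) = (ln(79.07/59.2) + (0.0632+0.5909²/2)·0.4749) / 0.407207 = (0.289412 + 0.112922) / 0.407207 = 0.988034
d₂ = d₁ − σ√T = 0.988034 − 0.407207 = 0.580828
e^{−rT} = 0.970432
N(d₁) = 0.838432,  N(d₂) = 0.719322
Call price V = S·N(d₁) − K·e^{−rT}·N(d₂) = 66.294826 − 41.324734 = 24.970092
ρ = K·T·e^{−rT}·N(d₂) = 19.625116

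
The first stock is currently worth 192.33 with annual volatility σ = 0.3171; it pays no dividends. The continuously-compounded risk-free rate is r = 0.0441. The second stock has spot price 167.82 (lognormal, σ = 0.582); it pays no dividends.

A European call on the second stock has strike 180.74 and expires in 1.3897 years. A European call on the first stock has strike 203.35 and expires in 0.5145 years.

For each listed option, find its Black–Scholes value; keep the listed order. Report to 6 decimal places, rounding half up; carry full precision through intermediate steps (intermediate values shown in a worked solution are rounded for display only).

price(the second stock call K=180.74) = 44.260883
price(the first stock call K=203.35) = 14.663346

[the second stock call K=180.74]
σ√T = 0.582·√1.3897 = 0.686094
d₁ = (ln(S/K) + (r+σ²/2)T) / (σ√T) = (ln(167.82/180.74) + (0.0441+0.582²/2)·1.3897) / 0.686094 = (-0.074168 + 0.296648) / 0.686094 = 0.324271
d₂ = d₁ − σ√T = 0.324271 − 0.686094 = -0.361822
e^{−rT} = 0.940554
N(d₁) = 0.627134,  N(d₂) = 0.358742
price = S·N(d₁) − K·e^{−rT}·N(d₂) = 105.245578 − 60.984695 = 44.260883
[the first stock call K=203.35]
σ√T = 0.3171·√0.5145 = 0.227452
d₁ = (ln(S/K) + (r+σ²/2)T) / (σ√T) = (ln(192.33/203.35) + (0.0441+0.3171²/2)·0.5145) / 0.227452 = (-0.055716 + 0.048557) / 0.227452 = -0.031477
d₂ = d₁ − σ√T = -0.031477 − 0.227452 = -0.258928
e^{−rT} = 0.977566
N(d₁) = 0.487445,  N(d₂) = 0.397845
price = S·N(d₁) − K·e^{−rT}·N(d₂) = 93.750235 − 79.086889 = 14.663346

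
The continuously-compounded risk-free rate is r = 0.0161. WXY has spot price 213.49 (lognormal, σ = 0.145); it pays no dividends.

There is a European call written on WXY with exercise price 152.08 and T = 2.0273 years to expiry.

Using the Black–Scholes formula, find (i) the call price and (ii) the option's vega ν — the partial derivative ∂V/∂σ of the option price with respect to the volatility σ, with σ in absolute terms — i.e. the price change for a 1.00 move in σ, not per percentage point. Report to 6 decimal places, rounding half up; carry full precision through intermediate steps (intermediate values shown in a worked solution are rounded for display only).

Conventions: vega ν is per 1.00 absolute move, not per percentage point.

σ√T = 0.145·√2.0273 = 0.206456
d₁ = (ln(S/K) + (r+σ²/2)T) / (σ√T) = (ln(213.49/152.08) + (0.0161+0.145²/2)·2.0273) / 0.206456 = (0.339183 + 0.053952) / 0.206456 = 1.904208
d₂ = d₁ − σ√T = 1.904208 − 0.206456 = 1.697753
e^{−rT} = 0.967887
N(d₁) = 0.971558,  N(d₂) = 0.955223
Call price V = S·N(d₁) − K·e^{−rT}·N(d₂) = 207.418020 − 140.605272 = 66.812748
φ(d₁) = (1/√(2π))·e^{−d₁²/2} = 0.065093
ν = S·φ(d₁)·√T = 19.786481

price = 66.812748
ν = 19.786481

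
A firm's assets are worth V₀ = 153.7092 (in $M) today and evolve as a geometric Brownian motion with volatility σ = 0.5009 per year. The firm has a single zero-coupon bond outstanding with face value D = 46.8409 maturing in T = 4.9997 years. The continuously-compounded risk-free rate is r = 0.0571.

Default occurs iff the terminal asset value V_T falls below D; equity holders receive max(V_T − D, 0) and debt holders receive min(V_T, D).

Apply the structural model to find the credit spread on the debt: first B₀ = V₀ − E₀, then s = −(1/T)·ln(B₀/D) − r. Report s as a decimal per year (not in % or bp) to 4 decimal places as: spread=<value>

Apply the equity-as-call identities (strike 46.8409, horizon 4.9997 years):
d₁ = [ln(V₀/D) + (r + σ²/2)T] / (σ√T)
   = [ln(153.7092/46.8409) + (0.0571 + 0.5·0.5009²)·4.9997] / (0.5009·√4.9997)
   = [1.188306 + 0.912697] / 1.120013 = 1.875874
d₂ = d₁ − σ√T = 1.875874 − 1.120013 = 0.755861
N(d₁) = 0.969664,  N(d₂) = 0.775134,  e^(−rT) = 0.751651
E₀ = V₀·N(d₁) − D·e^(−rT)·N(d₂)
   = 153.7092·0.969664 − 46.8409·0.751651·0.775134 = 121.755308
B₀ = V₀ − E₀ = 153.7092 − 121.755308 = 31.953892
spread = −(1/T)·ln(B₀/D) − r = −(1/4.9997)·ln(31.953892/46.8409) − 0.0571 = 0.01939714

spread=0.0194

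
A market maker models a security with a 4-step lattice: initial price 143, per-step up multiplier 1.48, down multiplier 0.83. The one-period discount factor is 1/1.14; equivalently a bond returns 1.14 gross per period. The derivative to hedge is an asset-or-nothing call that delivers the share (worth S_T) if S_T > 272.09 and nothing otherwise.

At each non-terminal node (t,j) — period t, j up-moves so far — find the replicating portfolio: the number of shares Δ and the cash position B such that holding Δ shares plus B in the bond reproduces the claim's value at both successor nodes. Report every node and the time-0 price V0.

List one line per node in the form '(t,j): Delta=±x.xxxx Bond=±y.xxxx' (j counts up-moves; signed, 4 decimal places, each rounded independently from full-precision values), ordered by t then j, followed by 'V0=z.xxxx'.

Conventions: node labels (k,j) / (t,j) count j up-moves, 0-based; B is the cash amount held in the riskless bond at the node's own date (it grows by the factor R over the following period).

(0,0): Delta=1.2346 Bond=-103.8313
(1,0): Delta=0.8729 Bond=-75.4304
(1,1): Delta=1.4572 Bond=-165.4601
(2,0): Delta=0.0000 Bond=0.0000
(2,1): Delta=1.4098 Bond=-180.3029
(2,2): Delta=1.4863 Bond=-197.7515
(3,0): Delta=0.0000 Bond=0.0000
(3,1): Delta=0.0000 Bond=0.0000
(3,2): Delta=2.2769 Bond=-430.9820
(3,3): Delta=1.0000 Bond=0.0000
V0=72.7235

The replicating-portfolio and risk-neutral prices coincide; use p* = (1.14−0.83)/(1.48−0.83) = 0.4769 for the latter.
Expiry values: V(4,0)=0.0000, V(4,1)=0.0000, V(4,2)=0.0000, V(4,3)=384.7683, V(4,4)=686.0929
Node (3,0) S=81.7655: V=(p*·0.0000+(1−p*)·0.0000)/1.14=0.0000; Δ=(0.0000−0.0000)/(121.0130−67.8654)=0.0000; B=V−Δ·S=0.0000
Node (3,1) S=145.7988: V=(p*·0.0000+(1−p*)·0.0000)/1.14=0.0000; Δ=(0.0000−0.0000)/(215.7822−121.0130)=0.0000; B=V−Δ·S=0.0000
Node (3,2) S=259.9786: V=(p*·384.7683+(1−p*)·0.0000)/1.14=160.9692; Δ=(384.7683−0.0000)/(384.7683−215.7822)=2.2769; B=V−Δ·S=-430.9820
Node (3,3) S=463.5763: V=(p*·686.0929+(1−p*)·384.7683)/1.14=463.5763; Δ=(686.0929−384.7683)/(686.0929−384.7683)=1.0000; B=V−Δ·S=0.0000
Node (2,0) S=98.5127: V=(p*·0.0000+(1−p*)·0.0000)/1.14=0.0000; Δ=(0.0000−0.0000)/(145.7988−81.7655)=0.0000; B=V−Δ·S=0.0000
Node (2,1) S=175.6612: V=(p*·160.9692+(1−p*)·0.0000)/1.14=67.3420; Δ=(160.9692−0.0000)/(259.9786−145.7988)=1.4098; B=V−Δ·S=-180.3029
Node (2,2) S=313.2272: V=(p*·463.5763+(1−p*)·160.9692)/1.14=267.7978; Δ=(463.5763−160.9692)/(463.5763−259.9786)=1.4863; B=V−Δ·S=-197.7515
Node (1,0) S=118.6900: V=(p*·67.3420+(1−p*)·0.0000)/1.14=28.1728; Δ=(67.3420−0.0000)/(175.6612−98.5127)=0.8729; B=V−Δ·S=-75.4304
Node (1,1) S=211.6400: V=(p*·267.7978+(1−p*)·67.3420)/1.14=142.9333; Δ=(267.7978−67.3420)/(313.2272−175.6612)=1.4572; B=V−Δ·S=-165.4601
Node (0,0) S=143.0000: V=(p*·142.9333+(1−p*)·28.1728)/1.14=72.7235; Δ=(142.9333−28.1728)/(211.6400−118.6900)=1.2346; B=V−Δ·S=-103.8313
As a check, the time-0 holding Δ(0,0)·S0 + B(0,0) comes to 72.7235 — exactly V0.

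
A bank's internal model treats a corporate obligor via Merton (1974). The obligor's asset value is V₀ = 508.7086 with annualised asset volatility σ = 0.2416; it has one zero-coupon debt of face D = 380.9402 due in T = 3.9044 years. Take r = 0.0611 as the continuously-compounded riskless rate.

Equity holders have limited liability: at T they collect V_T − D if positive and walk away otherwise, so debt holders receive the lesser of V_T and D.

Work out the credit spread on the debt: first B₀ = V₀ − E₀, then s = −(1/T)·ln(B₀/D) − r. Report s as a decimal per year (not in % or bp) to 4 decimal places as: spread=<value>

spread=0.0108

Work the structural quantities from V₀ = 508.7086 against face 380.9402:
d₁ = [ln(V₀/D) + (r + σ²/2)T] / (σ√T)
   = [ln(508.7086/380.9402) + (0.0611 + 0.5·0.2416²)·3.9044] / (0.2416·√3.9044)
   = [0.289233 + 0.352510] / 0.477391 = 1.344271
d₂ = d₁ − σ√T = 1.344271 − 0.477391 = 0.866880
N(d₁) = 0.910570,  N(d₂) = 0.806996,  e^(−rT) = 0.787762
E₀ = V₀·N(d₁) − D·e^(−rT)·N(d₂)
   = 508.7086·0.910570 − 380.9402·0.787762·0.806996 = 221.042840
B₀ = V₀ − E₀ = 508.7086 − 221.042840 = 287.665760
spread = −(1/T)·ln(B₀/D) − r = −(1/3.9044)·ln(287.665760/380.9402) − 0.0611 = 0.01082991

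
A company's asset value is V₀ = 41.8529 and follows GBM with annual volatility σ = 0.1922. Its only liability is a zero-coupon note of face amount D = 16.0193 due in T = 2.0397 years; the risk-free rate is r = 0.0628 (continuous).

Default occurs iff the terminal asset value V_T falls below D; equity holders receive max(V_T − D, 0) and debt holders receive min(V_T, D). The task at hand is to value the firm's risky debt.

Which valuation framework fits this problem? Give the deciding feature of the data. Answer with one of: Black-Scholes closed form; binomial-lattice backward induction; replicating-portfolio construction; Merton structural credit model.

framework: Merton structural credit model

Key observation: a levered firm with one bullet debt due at 2.0397 years is the canonical structural-credit setup: equity is a call on the firm's assets struck at the face value.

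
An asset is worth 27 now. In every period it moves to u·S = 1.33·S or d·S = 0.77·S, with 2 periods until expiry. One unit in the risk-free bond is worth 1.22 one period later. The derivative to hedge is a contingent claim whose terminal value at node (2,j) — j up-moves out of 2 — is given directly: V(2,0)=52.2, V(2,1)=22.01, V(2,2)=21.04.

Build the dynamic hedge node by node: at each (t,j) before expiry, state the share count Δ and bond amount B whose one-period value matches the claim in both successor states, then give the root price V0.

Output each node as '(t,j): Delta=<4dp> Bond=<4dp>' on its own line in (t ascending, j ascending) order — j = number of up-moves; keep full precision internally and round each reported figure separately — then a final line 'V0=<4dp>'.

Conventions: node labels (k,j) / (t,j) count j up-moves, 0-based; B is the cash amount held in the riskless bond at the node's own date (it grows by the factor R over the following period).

(0,0): Delta=-0.3637 Bond=24.9704
(1,0): Delta=-2.5931 Bond=76.8125
(1,1): Delta=-0.0482 Bond=19.1342
V0=15.1495

Under the risk-neutral measure, an up-move has probability p* = (R−d)/(u−d) = 0.8036 and values discount at R = 1.22.
At maturity the claim pays: V(2,0)=52.2000, V(2,1)=22.0100, V(2,2)=21.0400
Node (1,0) S=20.7900: V=(p*·22.0100+(1−p*)·52.2000)/1.22=22.9018; Δ=(22.0100−52.2000)/(27.6507−16.0083)=-2.5931; B=V−Δ·S=76.8125
Node (1,1) S=35.9100: V=(p*·21.0400+(1−p*)·22.0100)/1.22=17.4021; Δ=(21.0400−22.0100)/(47.7603−27.6507)=-0.0482; B=V−Δ·S=19.1342
Node (0,0) S=27.0000: V=(p*·17.4021+(1−p*)·22.9018)/1.22=15.1495; Δ=(17.4021−22.9018)/(35.9100−20.7900)=-0.3637; B=V−Δ·S=24.9704
Check: Δ(0,0)·S0 + B(0,0) = 15.1495 = V0.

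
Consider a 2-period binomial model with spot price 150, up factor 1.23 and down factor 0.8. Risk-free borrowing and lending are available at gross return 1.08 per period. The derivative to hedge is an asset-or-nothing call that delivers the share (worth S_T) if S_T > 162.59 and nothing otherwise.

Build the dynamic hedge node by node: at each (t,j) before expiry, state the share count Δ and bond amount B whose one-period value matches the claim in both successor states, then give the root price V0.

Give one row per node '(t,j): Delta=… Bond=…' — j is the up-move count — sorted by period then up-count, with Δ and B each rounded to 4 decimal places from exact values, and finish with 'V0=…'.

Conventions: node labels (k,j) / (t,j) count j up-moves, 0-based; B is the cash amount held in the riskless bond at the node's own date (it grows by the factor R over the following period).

(0,0): Delta=2.1213 Bond=-235.7030
(1,0): Delta=0.0000 Bond=0.0000
(1,1): Delta=2.8605 Bond=-390.9302
V0=82.4960

No-arbitrage ⇒ martingale measure with p* = (R−d)/(u−d) = 0.6512.
Terminal payoffs: V(2,0)=0.0000, V(2,1)=0.0000, V(2,2)=226.9350
  t=1,j=0: stock 120.0000 → up 147.6000 (V=0.0000), down 96.0000 (V=0.0000). Price 0.0000; hedge Δ=0.0000, bond B=0.0000.
  t=1,j=1: stock 184.5000 → up 226.9350 (V=226.9350), down 147.6000 (V=0.0000). Price 136.8256; hedge Δ=2.8605, bond B=-390.9302.
  t=0,j=0: stock 150.0000 → up 184.5000 (V=136.8256), down 120.0000 (V=0.0000). Price 82.4960; hedge Δ=2.1213, bond B=-235.7030.
Check: Δ(0,0)·S0 + B(0,0) = 82.4960 = V0.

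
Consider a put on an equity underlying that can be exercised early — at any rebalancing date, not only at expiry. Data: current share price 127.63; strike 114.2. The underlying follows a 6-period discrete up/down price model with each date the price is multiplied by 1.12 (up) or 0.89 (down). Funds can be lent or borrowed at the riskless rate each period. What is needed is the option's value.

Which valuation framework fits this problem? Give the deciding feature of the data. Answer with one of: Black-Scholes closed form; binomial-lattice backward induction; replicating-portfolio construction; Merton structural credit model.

Key observation: the put (strike 114.2 on spot 127.63) is American-style on a 6-step discrete price model, so the early-exercise decision at every node requires stepwise backward valuation — a closed form cannot price the exercise right.

framework: binomial-lattice backward induction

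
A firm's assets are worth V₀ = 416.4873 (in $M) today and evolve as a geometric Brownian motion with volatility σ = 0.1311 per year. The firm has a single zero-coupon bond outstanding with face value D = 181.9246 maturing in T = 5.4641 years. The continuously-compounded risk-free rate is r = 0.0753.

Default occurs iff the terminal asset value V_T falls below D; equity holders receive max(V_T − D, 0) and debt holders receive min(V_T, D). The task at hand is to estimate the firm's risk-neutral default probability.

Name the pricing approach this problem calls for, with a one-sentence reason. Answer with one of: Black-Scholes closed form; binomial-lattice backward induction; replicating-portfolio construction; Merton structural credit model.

Key observation: a levered firm with one bullet debt due at 5.4641 years is the canonical structural-credit setup: equity is a call on the firm's assets struck at the face value.

framework: Merton structural credit model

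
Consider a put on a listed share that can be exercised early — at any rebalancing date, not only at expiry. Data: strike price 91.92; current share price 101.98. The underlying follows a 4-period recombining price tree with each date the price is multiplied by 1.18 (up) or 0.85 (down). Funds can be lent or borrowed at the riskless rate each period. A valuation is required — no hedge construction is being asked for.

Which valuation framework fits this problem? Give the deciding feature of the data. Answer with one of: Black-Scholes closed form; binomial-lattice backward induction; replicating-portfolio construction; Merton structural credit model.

framework: binomial-lattice backward induction

Key observation: the put (strike 91.92 on spot 101.98) is American-style on a 4-step discrete price model, so the early-exercise decision at every node requires stepwise backward valuation — a closed form cannot price the exercise right.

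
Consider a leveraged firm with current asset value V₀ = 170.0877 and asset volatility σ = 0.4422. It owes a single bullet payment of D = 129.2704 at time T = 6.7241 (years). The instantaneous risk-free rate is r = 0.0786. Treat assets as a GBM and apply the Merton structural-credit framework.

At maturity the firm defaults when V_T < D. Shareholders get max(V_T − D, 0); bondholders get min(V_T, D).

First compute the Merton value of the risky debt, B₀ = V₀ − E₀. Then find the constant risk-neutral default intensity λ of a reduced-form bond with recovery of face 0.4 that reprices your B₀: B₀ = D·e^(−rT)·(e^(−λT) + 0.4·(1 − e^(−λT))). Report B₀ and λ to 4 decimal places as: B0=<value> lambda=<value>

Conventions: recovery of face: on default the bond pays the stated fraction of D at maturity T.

B0=59.1971 lambda=0.0692

Apply the equity-as-call identities (strike 129.2704, horizon 6.7241 years):
d₁ = [ln(V₀/D) + (r + σ²/2)T] / (σ√T)
   = [ln(170.0877/129.2704) + (0.0786 + 0.5·0.4422²)·6.7241] / (0.4422·√6.7241)
   = [0.274408 + 1.185932] / 1.146663 = 1.273557
d₂ = d₁ − σ√T = 1.273557 − 1.146663 = 0.126893
N(d₁) = 0.898590,  N(d₂) = 0.550488,  e^(−rT) = 0.589480
E₀ = V₀·N(d₁) − D·e^(−rT)·N(d₂)
   = 170.0877·0.898590 − 129.2704·0.589480·0.550488 = 110.890610
B₀ = V₀ − E₀ = 170.0877 − 110.890610 = 59.197090
e^(−λT) = (B₀·e^(rT)/D − 0.4)/(1 − 0.4) = (59.1971·1.696410/129.2704 − 0.4)/0.6 = 0.62806841
λ = −ln(0.62806841)/6.7241 = 0.069170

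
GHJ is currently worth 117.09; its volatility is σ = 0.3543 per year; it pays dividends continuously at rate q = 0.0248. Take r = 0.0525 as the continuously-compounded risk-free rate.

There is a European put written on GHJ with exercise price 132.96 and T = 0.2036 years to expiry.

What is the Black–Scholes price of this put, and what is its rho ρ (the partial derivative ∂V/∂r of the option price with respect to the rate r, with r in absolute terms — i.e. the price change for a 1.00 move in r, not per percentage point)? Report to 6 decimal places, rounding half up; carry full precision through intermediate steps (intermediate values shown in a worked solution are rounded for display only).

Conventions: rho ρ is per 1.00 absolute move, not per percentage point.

σ√T = 0.3543·√0.2036 = 0.159867
d₁ = (ln(S/K) + (r−q+σ²/2)T) / (σ√T) = (ln(117.09/132.96) + (0.0525−0.0248+0.3543²/2)·0.2036) / 0.159867 = (-0.127105 + 0.018419) / 0.159867 = -0.679857
d₂ = d₁ − σ√T = -0.679857 − 0.159867 = -0.839724
e^{−rT} = 0.989368
e^{−qT} = 0.994963
N(−d₁) = 0.751702,  N(−d₂) = 0.799468
Put price V = K·e^{−rT}·N(−d₂) − S·e^{−qT}·N(−d₁) = 105.167163 − 87.573529 = 17.593633
ρ = −K·T·e^{−rT}·N(−d₂) = -21.412034

price = 17.593633
ρ = -21.412034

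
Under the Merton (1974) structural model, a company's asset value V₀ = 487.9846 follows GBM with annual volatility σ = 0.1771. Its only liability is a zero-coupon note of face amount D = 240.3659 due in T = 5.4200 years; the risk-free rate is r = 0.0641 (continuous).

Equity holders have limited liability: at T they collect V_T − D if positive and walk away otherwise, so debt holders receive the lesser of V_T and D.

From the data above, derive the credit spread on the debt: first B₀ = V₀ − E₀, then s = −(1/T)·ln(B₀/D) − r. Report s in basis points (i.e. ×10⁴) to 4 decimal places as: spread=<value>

With assets at 487.9846 and a single debt payment of 240.3659 at 5.4200 years:
d₁ = [ln(V₀/D) + (r + σ²/2)T] / (σ√T)
   = [ln(487.9846/240.3659) + (0.0641 + 0.5·0.1771²)·5.4200] / (0.1771·√5.4200)
   = [0.708122 + 0.432420] / 0.412305 = 2.766258
d₂ = d₁ − σ√T = 2.766258 − 0.412305 = 2.353954
N(d₁) = 0.997165,  N(d₂) = 0.990713,  e^(−rT) = 0.706507
E₀ = V₀·N(d₁) − D·e^(−rT)·N(d₂)
   = 487.9846·0.997165 − 240.3659·0.706507·0.990713 = 318.358055
B₀ = V₀ − E₀ = 487.9846 − 318.358055 = 169.626545
spread = −(1/T)·ln(B₀/D) − r = −(1/5.4200)·ln(169.626545/240.3659) − 0.0641 = 0.00021054
in basis points: 0.00021054 × 10⁴ = 2.1054 bp

spread=2.1054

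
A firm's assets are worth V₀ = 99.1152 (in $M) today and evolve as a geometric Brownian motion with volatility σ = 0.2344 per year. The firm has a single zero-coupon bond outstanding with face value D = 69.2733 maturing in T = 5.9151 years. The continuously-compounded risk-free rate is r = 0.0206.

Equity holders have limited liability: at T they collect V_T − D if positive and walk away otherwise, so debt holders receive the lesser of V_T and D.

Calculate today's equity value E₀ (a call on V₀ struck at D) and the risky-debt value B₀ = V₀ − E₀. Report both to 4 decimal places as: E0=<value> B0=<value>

E0=42.6273 B0=56.4879

Equity is a call on the firm's assets struck at D = 69.2733:
d₁ = [ln(V₀/D) + (r + σ²/2)T] / (σ√T)
   = [ln(99.1152/69.2733) + (0.0206 + 0.5·0.2344²)·5.9151] / (0.2344·√5.9151)
   = [0.358223 + 0.284349] / 0.570084 = 1.127154
d₂ = d₁ − σ√T = 1.127154 − 0.570084 = 0.557070
N(d₁) = 0.870161,  N(d₂) = 0.711260,  e^(−rT) = 0.885280
E₀ = V₀·N(d₁) − D·e^(−rT)·N(d₂)
   = 99.1152·0.870161 − 69.2733·0.885280·0.711260 = 42.627264
B₀ = V₀ − E₀ = 99.1152 − 42.627264 = 56.487936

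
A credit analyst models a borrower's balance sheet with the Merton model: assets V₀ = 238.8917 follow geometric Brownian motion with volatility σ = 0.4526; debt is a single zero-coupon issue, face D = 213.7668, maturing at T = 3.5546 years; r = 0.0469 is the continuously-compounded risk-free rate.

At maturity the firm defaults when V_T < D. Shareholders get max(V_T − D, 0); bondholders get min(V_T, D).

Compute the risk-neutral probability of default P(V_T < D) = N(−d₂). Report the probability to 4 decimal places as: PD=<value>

Apply the equity-as-call identities (strike 213.7668, horizon 3.5546 years):
d₁ = [ln(V₀/D) + (r + σ²/2)T] / (σ√T)
   = [ln(238.8917/213.7668) + (0.0469 + 0.5·0.4526²)·3.5546] / (0.4526·√3.5546)
   = [0.111125 + 0.530785] / 0.853316 = 0.752253
d₂ = d₁ − σ√T = 0.752253 − 0.853316 = -0.101063
risk-neutral PD = N(−d₂) = N(0.101063) = 0.540250

PD=0.5402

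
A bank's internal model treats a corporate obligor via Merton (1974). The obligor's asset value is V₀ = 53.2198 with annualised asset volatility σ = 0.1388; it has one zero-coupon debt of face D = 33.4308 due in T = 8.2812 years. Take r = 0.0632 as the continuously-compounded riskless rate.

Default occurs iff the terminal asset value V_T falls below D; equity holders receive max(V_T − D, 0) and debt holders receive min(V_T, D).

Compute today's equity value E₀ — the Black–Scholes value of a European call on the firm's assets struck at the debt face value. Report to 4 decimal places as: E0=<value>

Work the structural quantities from V₀ = 53.2198 against face 33.4308:
d₁ = [ln(V₀/D) + (r + σ²/2)T] / (σ√T)
   = [ln(53.2198/33.4308) + (0.0632 + 0.5·0.1388²)·8.2812] / (0.1388·√8.2812)
   = [0.464953 + 0.603142] / 0.399426 = 2.674077
d₂ = d₁ − σ√T = 2.674077 − 0.399426 = 2.274651
N(d₁) = 0.996253,  N(d₂) = 0.988537,  e^(−rT) = 0.592519
E₀ = V₀·N(d₁) − D·e^(−rT)·N(d₂)
   = 53.2198·0.996253 − 33.4308·0.592519·0.988537 = 33.439076

E0=33.4391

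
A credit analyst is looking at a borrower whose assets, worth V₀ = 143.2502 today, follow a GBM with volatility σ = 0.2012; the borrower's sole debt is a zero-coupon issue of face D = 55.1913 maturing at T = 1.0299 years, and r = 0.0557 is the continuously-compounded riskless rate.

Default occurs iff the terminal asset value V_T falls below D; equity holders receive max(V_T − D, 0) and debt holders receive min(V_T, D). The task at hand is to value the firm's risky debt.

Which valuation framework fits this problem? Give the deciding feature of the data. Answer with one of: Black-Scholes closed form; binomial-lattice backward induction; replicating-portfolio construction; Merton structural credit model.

framework: Merton structural credit model

Key observation: with the firm-asset dynamics (V₀ = 143.2502) and a single zero-coupon liability of face 55.1913 given, debt value, spread, and default probability all derive from the option view of the balance sheet.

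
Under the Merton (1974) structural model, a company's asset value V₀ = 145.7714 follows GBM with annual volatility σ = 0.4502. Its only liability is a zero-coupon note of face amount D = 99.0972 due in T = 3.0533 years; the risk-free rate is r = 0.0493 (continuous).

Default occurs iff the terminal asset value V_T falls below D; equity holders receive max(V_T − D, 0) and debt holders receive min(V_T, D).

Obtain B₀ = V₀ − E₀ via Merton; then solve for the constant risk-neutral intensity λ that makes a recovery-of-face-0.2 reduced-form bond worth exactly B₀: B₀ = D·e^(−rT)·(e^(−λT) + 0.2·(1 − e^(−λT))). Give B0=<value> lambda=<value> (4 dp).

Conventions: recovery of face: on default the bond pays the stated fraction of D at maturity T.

With assets at 145.7714 and a single debt payment of 99.0972 at 3.0533 years:
d₁ = [ln(V₀/D) + (r + σ²/2)T] / (σ√T)
   = [ln(145.7714/99.0972) + (0.0493 + 0.5·0.4502²)·3.0533] / (0.4502·√3.0533)
   = [0.385938 + 0.459949] / 0.786666 = 1.075282
d₂ = d₁ − σ√T = 1.075282 − 0.786666 = 0.288616
N(d₁) = 0.858876,  N(d₂) = 0.613563,  e^(−rT) = 0.860254
E₀ = V₀·N(d₁) − D·e^(−rT)·N(d₂)
   = 145.7714·0.858876 − 99.0972·0.860254·0.613563 = 72.894084
B₀ = V₀ − E₀ = 145.7714 − 72.894084 = 72.877316
e^(−λT) = (B₀·e^(rT)/D − 0.2)/(1 − 0.2) = (72.8773·1.162447/99.0972 − 0.2)/0.8 = 0.81859773
λ = −ln(0.81859773)/3.0533 = 0.065556

B0=72.8773 lambda=0.0656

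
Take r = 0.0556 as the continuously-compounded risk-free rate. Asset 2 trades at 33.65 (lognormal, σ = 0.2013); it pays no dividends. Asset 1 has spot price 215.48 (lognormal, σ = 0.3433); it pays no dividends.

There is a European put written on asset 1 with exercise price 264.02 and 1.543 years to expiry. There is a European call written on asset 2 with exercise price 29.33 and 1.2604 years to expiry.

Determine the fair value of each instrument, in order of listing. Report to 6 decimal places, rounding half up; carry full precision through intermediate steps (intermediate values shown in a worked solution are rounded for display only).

[asset 1 put K=264.02]
σ√T = 0.3433·√1.543 = 0.426439
d₁ = (ln(S/K) + (r+σ²/2)T) / (σ√T) = (ln(215.48/264.02) + (0.0556+0.3433²/2)·1.543) / 0.426439 = (-0.203157 + 0.176716) / 0.426439 = -0.062004
d₂ = d₁ − σ√T = -0.062004 − 0.426439 = -0.488443
e^{−rT} = 0.917786
N(−d₁) = 0.524720,  N(−d₂) = 0.687382
price = K·e^{−rT}·N(−d₂) − S·N(−d₁) = 166.562200 − 113.066703 = 53.495497
[asset 2 call K=29.33]
σ√T = 0.2013·√1.2604 = 0.225995
d₁ = (ln(S/K) + (r+σ²/2)T) / (σ√T) = (ln(33.65/29.33) + (0.0556+0.2013²/2)·1.2604) / 0.225995 = (0.137402 + 0.095615) / 0.225995 = 1.031074
d₂ = d₁ − σ√T = 1.031074 − 0.225995 = 0.805080
e^{−rT} = 0.932321
N(d₁) = 0.848747,  N(d₂) = 0.789613
price = S·N(d₁) − K·e^{−rT}·N(d₂) = 28.560337 − 21.591950 = 6.968388

price(asset 1 put K=264.02) = 53.495497
price(asset 2 call K=29.33) = 6.968388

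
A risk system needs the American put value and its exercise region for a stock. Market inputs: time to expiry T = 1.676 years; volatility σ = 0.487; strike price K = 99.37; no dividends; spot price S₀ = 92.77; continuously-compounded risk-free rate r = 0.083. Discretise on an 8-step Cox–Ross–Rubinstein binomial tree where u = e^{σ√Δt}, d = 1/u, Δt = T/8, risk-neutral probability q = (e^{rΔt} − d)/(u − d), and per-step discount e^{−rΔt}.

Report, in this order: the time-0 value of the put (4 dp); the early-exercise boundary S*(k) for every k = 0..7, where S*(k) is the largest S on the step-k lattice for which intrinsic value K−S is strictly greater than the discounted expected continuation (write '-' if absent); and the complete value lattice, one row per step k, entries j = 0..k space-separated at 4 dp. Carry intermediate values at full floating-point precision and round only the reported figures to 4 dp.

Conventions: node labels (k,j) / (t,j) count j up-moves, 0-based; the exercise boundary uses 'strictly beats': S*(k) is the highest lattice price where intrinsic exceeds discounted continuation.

Δt=0.20950, u=1.24970, d=0.80019, q=0.48352, disc=e^(-rΔt)=0.98276
k=8 terminal: V=max(K-S,0) → 83.7761 75.0162 61.3352 39.9689 6.6000 0.0000 0.0000 0.0000 0.0000
k=7: j=0 S=19.4877 intr=79.8823 cont=78.1693 V=79.8823[EX]; j=1 S=30.4351 intr=68.9349 cont=67.2220 V=68.9349[EX]; j=2 S=47.5322 intr=51.8378 cont=50.1249 V=51.8378[EX]; j=3 S=74.2337 intr=25.1363 cont=23.4234 V=25.1363[EX]; j=4 S=115.9349 intr=0.0000 cont=3.3500 V=3.3500[hold]; j=5 S=181.0621 intr=0.0000 cont=0.0000 V=0.0000[hold]; j=6 S=282.7749 intr=0.0000 cont=0.0000 V=0.0000[hold]; j=7 S=441.6256 intr=0.0000 cont=0.0000 V=0.0000[hold]  S*(7)=74.2337
k=6: j=0 S=24.3538 intr=75.0162 cont=73.3032 V=75.0162[EX]; j=1 S=38.0348 intr=61.3352 cont=59.6223 V=61.3352[EX]; j=2 S=59.4011 intr=39.9689 cont=38.2560 V=39.9689[EX]; j=3 S=92.7700 intr=6.6000 cont=14.3504 V=14.3504[hold]; j=4 S=144.8842 intr=0.0000 cont=1.7004 V=1.7004[hold]; j=5 S=226.2738 intr=0.0000 cont=0.0000 V=0.0000[hold]; j=6 S=353.3846 intr=0.0000 cont=0.0000 V=0.0000[hold]  S*(6)=59.4011
k=5: j=0 S=30.4351 intr=68.9349 cont=67.2220 V=68.9349[EX]; j=1 S=47.5322 intr=51.8378 cont=50.1249 V=51.8378[EX]; j=2 S=74.2337 intr=25.1363 cont=27.1063 V=27.1063[hold]; j=3 S=115.9349 intr=0.0000 cont=8.0919 V=8.0919[hold]; j=4 S=181.0621 intr=0.0000 cont=0.8631 V=0.8631[hold]; j=5 S=282.7749 intr=0.0000 cont=0.0000 V=0.0000[hold]  S*(5)=47.5322
k=4: j=0 S=38.0348 intr=61.3352 cont=59.6223 V=61.3352[EX]; j=1 S=59.4011 intr=39.9689 cont=39.1921 V=39.9689[EX]; j=2 S=92.7700 intr=6.6000 cont=17.6036 V=17.6036[hold]; j=3 S=144.8842 intr=0.0000 cont=4.5173 V=4.5173[hold]; j=4 S=226.2738 intr=0.0000 cont=0.4381 V=0.4381[hold]  S*(4)=59.4011
k=3: j=0 S=47.5322 intr=51.8378 cont=50.1249 V=51.8378[EX]; j=1 S=74.2337 intr=25.1363 cont=28.6522 V=28.6522[hold]; j=2 S=115.9349 intr=0.0000 cont=11.0817 V=11.0817[hold]; j=3 S=181.0621 intr=0.0000 cont=2.5010 V=2.5010[hold]  S*(3)=47.5322
k=2: j=0 S=59.4011 intr=39.9689 cont=39.9267 V=39.9689[EX]; j=1 S=92.7700 intr=6.6000 cont=19.8089 V=19.8089[hold]; j=2 S=144.8842 intr=0.0000 cont=6.8132 V=6.8132[hold]  S*(2)=59.4011
k=1: j=0 S=74.2337 intr=25.1363 cont=29.7001 V=29.7001[hold]; j=1 S=115.9349 intr=0.0000 cont=13.2920 V=13.2920[hold]  S*(1)=-
k=0: j=0 S=92.7700 intr=6.6000 cont=21.3912 V=21.3912[hold]  S*(0)=-

price = 21.3912
boundary = - - 59.4011 47.5322 59.4011 47.5322 59.4011 74.2337
tree:
21.3912
29.7001 13.2920
39.9689 19.8089 6.8132
51.8378 28.6522 11.0817 2.5010
61.3352 39.9689 17.6036 4.5173 0.4381
68.9349 51.8378 27.1063 8.0919 0.8631 0.0000
75.0162 61.3352 39.9689 14.3504 1.7004 0.0000 0.0000
79.8823 68.9349 51.8378 25.1363 3.3500 0.0000 0.0000 0.0000
83.7761 75.0162 61.3352 39.9689 6.6000 0.0000 0.0000 0.0000 0.0000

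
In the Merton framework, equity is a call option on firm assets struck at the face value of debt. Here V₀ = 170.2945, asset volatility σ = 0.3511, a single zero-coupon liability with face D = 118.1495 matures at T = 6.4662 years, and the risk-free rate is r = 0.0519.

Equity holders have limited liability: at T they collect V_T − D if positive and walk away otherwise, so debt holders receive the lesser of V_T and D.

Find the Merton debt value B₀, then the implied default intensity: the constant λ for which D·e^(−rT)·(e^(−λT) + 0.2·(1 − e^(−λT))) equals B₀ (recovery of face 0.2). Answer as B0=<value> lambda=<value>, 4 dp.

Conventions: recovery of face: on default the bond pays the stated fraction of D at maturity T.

B0=72.0056 lambda=0.0315

With assets at 170.2945 and a single debt payment of 118.1495 at 6.4662 years:
d₁ = [ln(V₀/D) + (r + σ²/2)T] / (σ√T)
   = [ln(170.2945/118.1495) + (0.0519 + 0.5·0.3511²)·6.4662] / (0.3511·√6.4662)
   = [0.365579 + 0.734144] / 0.892802 = 1.231765
d₂ = d₁ − σ√T = 1.231765 − 0.892802 = 0.338962
N(d₁) = 0.890981,  N(d₂) = 0.632681,  e^(−rT) = 0.714912
E₀ = V₀·N(d₁) − D·e^(−rT)·N(d₂)
   = 170.2945·0.890981 − 118.1495·0.714912·0.632681 = 98.288909
B₀ = V₀ − E₀ = 170.2945 − 98.288909 = 72.005591
e^(−λT) = (B₀·e^(rT)/D − 0.2)/(1 − 0.2) = (72.0056·1.398773/118.1495 − 0.2)/0.8 = 0.81559407
λ = −ln(0.81559407)/6.4662 = 0.031524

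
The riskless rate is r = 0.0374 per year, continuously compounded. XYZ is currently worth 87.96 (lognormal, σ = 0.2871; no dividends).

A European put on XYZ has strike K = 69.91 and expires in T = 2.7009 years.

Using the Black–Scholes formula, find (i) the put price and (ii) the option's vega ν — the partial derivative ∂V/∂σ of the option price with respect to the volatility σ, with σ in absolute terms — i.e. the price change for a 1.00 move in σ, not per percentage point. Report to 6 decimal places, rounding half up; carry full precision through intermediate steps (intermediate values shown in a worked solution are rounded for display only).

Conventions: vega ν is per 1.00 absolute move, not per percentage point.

σ√T = 0.2871·√2.7009 = 0.471832
d₁ = (ln(S/K) + (r+σ²/2)T) / (σ√T) = (ln(87.96/69.91) + (0.0374+0.2871²/2)·2.7009) / 0.471832 = (0.229673 + 0.212326) / 0.471832 = 0.936774
d₂ = d₁ − σ√T = 0.936774 − 0.471832 = 0.464942
e^{−rT} = 0.903921
N(−d₁) = 0.174437,  N(−d₂) = 0.320987
Put price V = K·e^{−rT}·N(−d₂) − S·N(−d₁) = 20.284138 − 15.343521 = 4.940617
φ(d₁) = (1/√(2π))·e^{−d₁²/2} = 0.257249
ν = S·φ(d₁)·√T = 37.187164

price = 4.940617
ν = 37.187164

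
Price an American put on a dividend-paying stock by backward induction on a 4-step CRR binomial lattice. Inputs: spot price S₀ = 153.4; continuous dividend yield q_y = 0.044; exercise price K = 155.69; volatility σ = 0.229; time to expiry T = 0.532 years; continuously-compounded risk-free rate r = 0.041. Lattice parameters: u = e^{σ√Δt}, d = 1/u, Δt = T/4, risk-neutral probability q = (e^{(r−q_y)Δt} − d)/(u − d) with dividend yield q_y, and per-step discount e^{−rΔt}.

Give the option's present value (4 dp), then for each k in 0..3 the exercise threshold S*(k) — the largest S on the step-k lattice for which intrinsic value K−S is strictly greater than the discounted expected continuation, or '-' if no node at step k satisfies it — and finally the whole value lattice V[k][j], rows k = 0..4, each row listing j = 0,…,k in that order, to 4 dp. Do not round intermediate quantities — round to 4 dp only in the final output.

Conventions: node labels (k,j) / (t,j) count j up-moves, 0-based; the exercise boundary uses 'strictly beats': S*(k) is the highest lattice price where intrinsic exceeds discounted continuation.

Δt=0.13300  u=1.08710  d=0.91988  q=0.47675  discount=0.99456
step 4 (expiry): payoffs max(K−S,0) = 45.8537 25.8867 2.2900 0.0000 0.0000
step 3: (k=3,j=0): S=119.4032, K−S=36.2868, hold=36.1369 ⇒ V=36.2868 exercise | (k=3,j=1): S=141.1093, K−S=14.5807, hold=14.5574 ⇒ V=14.5807 exercise | (k=3,j=2): S=166.7613, K−S=0.0000, hold=1.1917 ⇒ V=1.1917 continue | (k=3,j=3): S=197.0765, K−S=0.0000, hold=0.0000 ⇒ V=0.0000 continue  boundary S*=141.1093
step 2: (k=2,j=0): S=129.8033, K−S=25.8867, hold=25.7974 ⇒ V=25.8867 exercise | (k=2,j=1): S=153.4000, K−S=2.2900, hold=8.1530 ⇒ V=8.1530 continue | (k=2,j=2): S=181.2863, K−S=0.0000, hold=0.6202 ⇒ V=0.6202 continue  boundary S*=129.8033
step 1: (k=1,j=0): S=141.1093, K−S=14.5807, hold=17.3374 ⇒ V=17.3374 continue | (k=1,j=1): S=166.7613, K−S=0.0000, hold=4.5369 ⇒ V=4.5369 continue  boundary S*=-
step 0: (k=0,j=0): S=153.4000, K−S=2.2900, hold=11.1737 ⇒ V=11.1737 continue  boundary S*=-

price = 11.1737
boundary = - - 129.8033 141.1093
tree:
11.1737
17.3374 4.5369
25.8867 8.1530 0.6202
36.2868 14.5807 1.1917 0.0000
45.8537 25.8867 2.2900 0.0000 0.0000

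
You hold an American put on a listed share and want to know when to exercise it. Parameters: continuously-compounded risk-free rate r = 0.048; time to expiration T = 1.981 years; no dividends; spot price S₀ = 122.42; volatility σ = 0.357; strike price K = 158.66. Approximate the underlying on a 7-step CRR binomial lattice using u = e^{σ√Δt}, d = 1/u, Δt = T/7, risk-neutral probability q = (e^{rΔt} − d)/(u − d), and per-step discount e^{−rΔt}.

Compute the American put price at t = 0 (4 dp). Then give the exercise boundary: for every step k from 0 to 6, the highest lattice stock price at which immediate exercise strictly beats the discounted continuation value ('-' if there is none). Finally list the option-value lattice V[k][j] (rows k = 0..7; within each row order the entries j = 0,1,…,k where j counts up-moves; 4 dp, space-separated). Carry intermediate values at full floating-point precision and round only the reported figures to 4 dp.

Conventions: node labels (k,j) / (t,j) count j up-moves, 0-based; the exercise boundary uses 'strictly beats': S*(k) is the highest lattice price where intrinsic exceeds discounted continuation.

price = 42.8446
boundary = - - 83.7324 101.2448 83.7324 101.2448 122.4200
tree:
42.8446
57.6717 28.5162
74.9276 41.2148 16.0157
89.4109 57.4152 25.4027 6.6334
101.3890 74.9276 39.0329 11.8395 1.3669
111.2953 89.4109 57.4152 20.8747 2.7086 0.0000
119.4880 101.3890 74.9276 36.2400 5.3674 0.0000 0.0000
126.2636 111.2953 89.4109 57.4152 10.6361 0.0000 0.0000 0.0000

Δt=0.28300, u=1.20915, d=0.82703, q=0.48845, disc=e^(-rΔt)=0.98651
k=7 terminal: V=max(K-S,0) → 126.2636 111.2953 89.4109 57.4152 10.6361 0.0000 0.0000 0.0000
k=6: j=0 S=39.1720 intr=119.4880 cont=117.3473 V=119.4880[EX]; j=1 S=57.2710 intr=101.3890 cont=99.2484 V=101.3890[EX]; j=2 S=83.7324 intr=74.9276 cont=72.7869 V=74.9276[EX]; j=3 S=122.4200 intr=36.2400 cont=34.0993 V=36.2400[EX]; j=4 S=178.9828 intr=0.0000 cont=5.3674 V=5.3674[hold]; j=5 S=261.6798 intr=0.0000 cont=0.0000 V=0.0000[hold]; j=6 S=382.5860 intr=0.0000 cont=0.0000 V=0.0000[hold]  S*(6)=122.4200
k=5: j=0 S=47.3647 intr=111.2953 cont=109.1546 V=111.2953[EX]; j=1 S=69.2491 intr=89.4109 cont=87.2703 V=89.4109[EX]; j=2 S=101.2448 intr=57.4152 cont=55.2745 V=57.4152[EX]; j=3 S=148.0239 intr=10.6361 cont=20.8747 V=20.8747[hold]; j=4 S=216.4167 intr=0.0000 cont=2.7086 V=2.7086[hold]; j=5 S=316.4096 intr=0.0000 cont=0.0000 V=0.0000[hold]  S*(5)=101.2448
k=4: j=0 S=57.2710 intr=101.3890 cont=99.2484 V=101.3890[EX]; j=1 S=83.7324 intr=74.9276 cont=72.7869 V=74.9276[EX]; j=2 S=122.4200 intr=36.2400 cont=39.0329 V=39.0329[hold]; j=3 S=178.9828 intr=0.0000 cont=11.8395 V=11.8395[hold]; j=4 S=261.6798 intr=0.0000 cont=1.3669 V=1.3669[hold]  S*(4)=83.7324
k=3: j=0 S=69.2491 intr=89.4109 cont=87.2703 V=89.4109[EX]; j=1 S=101.2448 intr=57.4152 cont=56.6203 V=57.4152[EX]; j=2 S=148.0239 intr=10.6361 cont=25.4027 V=25.4027[hold]; j=3 S=216.4167 intr=0.0000 cont=6.6334 V=6.6334[hold]  S*(3)=101.2448
k=2: j=0 S=83.7324 intr=74.9276 cont=72.7869 V=74.9276[EX]; j=1 S=122.4200 intr=36.2400 cont=41.2148 V=41.2148[hold]; j=2 S=178.9828 intr=0.0000 cont=16.0157 V=16.0157[hold]  S*(2)=83.7324
k=1: j=0 S=101.2448 intr=57.4152 cont=57.6717 V=57.6717[hold]; j=1 S=148.0239 intr=10.6361 cont=28.5162 V=28.5162[hold]  S*(1)=-
k=0: j=0 S=122.4200 intr=36.2400 cont=42.8446 V=42.8446[hold]  S*(0)=-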